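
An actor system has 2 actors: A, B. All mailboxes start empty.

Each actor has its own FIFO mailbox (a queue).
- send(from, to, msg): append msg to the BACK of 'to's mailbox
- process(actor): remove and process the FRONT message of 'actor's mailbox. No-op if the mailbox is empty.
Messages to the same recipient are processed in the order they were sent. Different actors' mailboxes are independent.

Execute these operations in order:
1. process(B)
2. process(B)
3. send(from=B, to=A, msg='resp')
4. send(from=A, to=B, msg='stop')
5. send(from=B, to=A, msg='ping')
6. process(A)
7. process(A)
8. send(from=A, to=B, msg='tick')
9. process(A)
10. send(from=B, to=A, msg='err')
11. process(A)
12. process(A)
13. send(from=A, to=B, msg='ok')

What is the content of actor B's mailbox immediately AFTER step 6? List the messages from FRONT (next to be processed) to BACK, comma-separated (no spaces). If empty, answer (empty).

After 1 (process(B)): A:[] B:[]
After 2 (process(B)): A:[] B:[]
After 3 (send(from=B, to=A, msg='resp')): A:[resp] B:[]
After 4 (send(from=A, to=B, msg='stop')): A:[resp] B:[stop]
After 5 (send(from=B, to=A, msg='ping')): A:[resp,ping] B:[stop]
After 6 (process(A)): A:[ping] B:[stop]

stop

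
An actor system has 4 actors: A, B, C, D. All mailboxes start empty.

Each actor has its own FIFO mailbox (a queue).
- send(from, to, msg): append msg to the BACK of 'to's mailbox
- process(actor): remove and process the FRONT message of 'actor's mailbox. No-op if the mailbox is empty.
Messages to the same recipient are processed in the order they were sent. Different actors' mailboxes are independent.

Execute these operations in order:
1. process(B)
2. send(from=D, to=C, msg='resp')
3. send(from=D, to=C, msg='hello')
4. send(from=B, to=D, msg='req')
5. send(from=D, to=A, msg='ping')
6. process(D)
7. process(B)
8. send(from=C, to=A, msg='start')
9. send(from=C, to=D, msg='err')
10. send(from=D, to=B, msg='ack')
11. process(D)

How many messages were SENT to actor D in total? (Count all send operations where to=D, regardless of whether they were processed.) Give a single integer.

Answer: 2

Derivation:
After 1 (process(B)): A:[] B:[] C:[] D:[]
After 2 (send(from=D, to=C, msg='resp')): A:[] B:[] C:[resp] D:[]
After 3 (send(from=D, to=C, msg='hello')): A:[] B:[] C:[resp,hello] D:[]
After 4 (send(from=B, to=D, msg='req')): A:[] B:[] C:[resp,hello] D:[req]
After 5 (send(from=D, to=A, msg='ping')): A:[ping] B:[] C:[resp,hello] D:[req]
After 6 (process(D)): A:[ping] B:[] C:[resp,hello] D:[]
After 7 (process(B)): A:[ping] B:[] C:[resp,hello] D:[]
After 8 (send(from=C, to=A, msg='start')): A:[ping,start] B:[] C:[resp,hello] D:[]
After 9 (send(from=C, to=D, msg='err')): A:[ping,start] B:[] C:[resp,hello] D:[err]
After 10 (send(from=D, to=B, msg='ack')): A:[ping,start] B:[ack] C:[resp,hello] D:[err]
After 11 (process(D)): A:[ping,start] B:[ack] C:[resp,hello] D:[]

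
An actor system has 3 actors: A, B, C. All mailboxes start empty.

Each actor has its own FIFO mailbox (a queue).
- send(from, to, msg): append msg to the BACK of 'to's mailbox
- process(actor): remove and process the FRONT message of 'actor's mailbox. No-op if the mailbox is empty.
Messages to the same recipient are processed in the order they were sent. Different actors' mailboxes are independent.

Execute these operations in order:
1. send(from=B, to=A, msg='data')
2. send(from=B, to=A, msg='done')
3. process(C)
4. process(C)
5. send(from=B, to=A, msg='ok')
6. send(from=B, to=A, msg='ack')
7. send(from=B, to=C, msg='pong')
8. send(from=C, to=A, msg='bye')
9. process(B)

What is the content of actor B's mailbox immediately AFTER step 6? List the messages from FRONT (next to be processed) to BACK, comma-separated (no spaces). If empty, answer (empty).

After 1 (send(from=B, to=A, msg='data')): A:[data] B:[] C:[]
After 2 (send(from=B, to=A, msg='done')): A:[data,done] B:[] C:[]
After 3 (process(C)): A:[data,done] B:[] C:[]
After 4 (process(C)): A:[data,done] B:[] C:[]
After 5 (send(from=B, to=A, msg='ok')): A:[data,done,ok] B:[] C:[]
After 6 (send(from=B, to=A, msg='ack')): A:[data,done,ok,ack] B:[] C:[]

(empty)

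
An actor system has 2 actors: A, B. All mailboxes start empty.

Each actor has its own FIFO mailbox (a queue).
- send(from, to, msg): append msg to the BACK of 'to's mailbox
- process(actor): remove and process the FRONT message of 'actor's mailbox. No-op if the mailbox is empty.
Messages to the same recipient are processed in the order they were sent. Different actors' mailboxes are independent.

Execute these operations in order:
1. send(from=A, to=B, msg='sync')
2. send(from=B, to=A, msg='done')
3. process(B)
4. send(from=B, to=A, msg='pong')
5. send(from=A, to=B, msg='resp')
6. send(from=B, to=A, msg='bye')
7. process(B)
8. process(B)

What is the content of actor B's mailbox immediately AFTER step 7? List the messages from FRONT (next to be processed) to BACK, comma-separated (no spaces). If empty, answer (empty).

After 1 (send(from=A, to=B, msg='sync')): A:[] B:[sync]
After 2 (send(from=B, to=A, msg='done')): A:[done] B:[sync]
After 3 (process(B)): A:[done] B:[]
After 4 (send(from=B, to=A, msg='pong')): A:[done,pong] B:[]
After 5 (send(from=A, to=B, msg='resp')): A:[done,pong] B:[resp]
After 6 (send(from=B, to=A, msg='bye')): A:[done,pong,bye] B:[resp]
After 7 (process(B)): A:[done,pong,bye] B:[]

(empty)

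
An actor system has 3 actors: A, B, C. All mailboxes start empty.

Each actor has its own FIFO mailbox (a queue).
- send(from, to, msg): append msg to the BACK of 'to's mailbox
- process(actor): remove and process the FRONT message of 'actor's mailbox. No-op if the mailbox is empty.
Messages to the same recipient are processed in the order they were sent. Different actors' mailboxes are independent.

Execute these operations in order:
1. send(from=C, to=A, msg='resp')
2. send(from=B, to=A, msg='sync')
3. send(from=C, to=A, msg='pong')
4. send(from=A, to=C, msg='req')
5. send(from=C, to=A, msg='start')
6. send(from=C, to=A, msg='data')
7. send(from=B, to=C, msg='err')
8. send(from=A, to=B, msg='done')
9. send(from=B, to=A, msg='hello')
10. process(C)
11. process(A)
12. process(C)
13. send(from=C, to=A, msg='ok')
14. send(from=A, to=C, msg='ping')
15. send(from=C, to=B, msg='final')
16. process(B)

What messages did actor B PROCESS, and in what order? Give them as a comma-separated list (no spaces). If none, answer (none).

After 1 (send(from=C, to=A, msg='resp')): A:[resp] B:[] C:[]
After 2 (send(from=B, to=A, msg='sync')): A:[resp,sync] B:[] C:[]
After 3 (send(from=C, to=A, msg='pong')): A:[resp,sync,pong] B:[] C:[]
After 4 (send(from=A, to=C, msg='req')): A:[resp,sync,pong] B:[] C:[req]
After 5 (send(from=C, to=A, msg='start')): A:[resp,sync,pong,start] B:[] C:[req]
After 6 (send(from=C, to=A, msg='data')): A:[resp,sync,pong,start,data] B:[] C:[req]
After 7 (send(from=B, to=C, msg='err')): A:[resp,sync,pong,start,data] B:[] C:[req,err]
After 8 (send(from=A, to=B, msg='done')): A:[resp,sync,pong,start,data] B:[done] C:[req,err]
After 9 (send(from=B, to=A, msg='hello')): A:[resp,sync,pong,start,data,hello] B:[done] C:[req,err]
After 10 (process(C)): A:[resp,sync,pong,start,data,hello] B:[done] C:[err]
After 11 (process(A)): A:[sync,pong,start,data,hello] B:[done] C:[err]
After 12 (process(C)): A:[sync,pong,start,data,hello] B:[done] C:[]
After 13 (send(from=C, to=A, msg='ok')): A:[sync,pong,start,data,hello,ok] B:[done] C:[]
After 14 (send(from=A, to=C, msg='ping')): A:[sync,pong,start,data,hello,ok] B:[done] C:[ping]
After 15 (send(from=C, to=B, msg='final')): A:[sync,pong,start,data,hello,ok] B:[done,final] C:[ping]
After 16 (process(B)): A:[sync,pong,start,data,hello,ok] B:[final] C:[ping]

Answer: done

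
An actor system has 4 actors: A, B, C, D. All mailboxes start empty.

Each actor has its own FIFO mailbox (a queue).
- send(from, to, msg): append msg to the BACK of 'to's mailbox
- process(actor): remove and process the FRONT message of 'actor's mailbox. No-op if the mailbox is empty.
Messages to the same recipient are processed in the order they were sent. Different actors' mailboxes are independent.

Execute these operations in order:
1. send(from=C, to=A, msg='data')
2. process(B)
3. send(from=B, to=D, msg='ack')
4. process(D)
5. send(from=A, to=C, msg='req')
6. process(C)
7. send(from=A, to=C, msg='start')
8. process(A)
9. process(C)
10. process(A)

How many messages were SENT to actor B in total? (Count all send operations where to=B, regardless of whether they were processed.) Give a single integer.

Answer: 0

Derivation:
After 1 (send(from=C, to=A, msg='data')): A:[data] B:[] C:[] D:[]
After 2 (process(B)): A:[data] B:[] C:[] D:[]
After 3 (send(from=B, to=D, msg='ack')): A:[data] B:[] C:[] D:[ack]
After 4 (process(D)): A:[data] B:[] C:[] D:[]
After 5 (send(from=A, to=C, msg='req')): A:[data] B:[] C:[req] D:[]
After 6 (process(C)): A:[data] B:[] C:[] D:[]
After 7 (send(from=A, to=C, msg='start')): A:[data] B:[] C:[start] D:[]
After 8 (process(A)): A:[] B:[] C:[start] D:[]
After 9 (process(C)): A:[] B:[] C:[] D:[]
After 10 (process(A)): A:[] B:[] C:[] D:[]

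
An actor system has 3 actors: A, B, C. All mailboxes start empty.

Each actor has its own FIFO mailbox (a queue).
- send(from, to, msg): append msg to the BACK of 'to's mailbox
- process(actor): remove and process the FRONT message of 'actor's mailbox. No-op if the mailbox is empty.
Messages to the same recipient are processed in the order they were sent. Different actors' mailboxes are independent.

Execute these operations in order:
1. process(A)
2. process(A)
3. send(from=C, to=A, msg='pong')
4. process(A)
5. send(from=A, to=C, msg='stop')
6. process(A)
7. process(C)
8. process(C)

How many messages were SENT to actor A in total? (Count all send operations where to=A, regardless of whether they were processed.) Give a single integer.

After 1 (process(A)): A:[] B:[] C:[]
After 2 (process(A)): A:[] B:[] C:[]
After 3 (send(from=C, to=A, msg='pong')): A:[pong] B:[] C:[]
After 4 (process(A)): A:[] B:[] C:[]
After 5 (send(from=A, to=C, msg='stop')): A:[] B:[] C:[stop]
After 6 (process(A)): A:[] B:[] C:[stop]
After 7 (process(C)): A:[] B:[] C:[]
After 8 (process(C)): A:[] B:[] C:[]

Answer: 1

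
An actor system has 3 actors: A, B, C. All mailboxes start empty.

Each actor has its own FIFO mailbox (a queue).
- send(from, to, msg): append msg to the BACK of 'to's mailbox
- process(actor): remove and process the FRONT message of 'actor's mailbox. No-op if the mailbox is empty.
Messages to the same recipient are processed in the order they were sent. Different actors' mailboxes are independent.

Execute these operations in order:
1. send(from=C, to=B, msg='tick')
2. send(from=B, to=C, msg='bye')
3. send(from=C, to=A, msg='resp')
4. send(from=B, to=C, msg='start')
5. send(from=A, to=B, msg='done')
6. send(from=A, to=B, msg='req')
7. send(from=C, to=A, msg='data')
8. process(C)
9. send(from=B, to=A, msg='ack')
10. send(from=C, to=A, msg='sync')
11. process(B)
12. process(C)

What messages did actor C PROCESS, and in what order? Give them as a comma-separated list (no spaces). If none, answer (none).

After 1 (send(from=C, to=B, msg='tick')): A:[] B:[tick] C:[]
After 2 (send(from=B, to=C, msg='bye')): A:[] B:[tick] C:[bye]
After 3 (send(from=C, to=A, msg='resp')): A:[resp] B:[tick] C:[bye]
After 4 (send(from=B, to=C, msg='start')): A:[resp] B:[tick] C:[bye,start]
After 5 (send(from=A, to=B, msg='done')): A:[resp] B:[tick,done] C:[bye,start]
After 6 (send(from=A, to=B, msg='req')): A:[resp] B:[tick,done,req] C:[bye,start]
After 7 (send(from=C, to=A, msg='data')): A:[resp,data] B:[tick,done,req] C:[bye,start]
After 8 (process(C)): A:[resp,data] B:[tick,done,req] C:[start]
After 9 (send(from=B, to=A, msg='ack')): A:[resp,data,ack] B:[tick,done,req] C:[start]
After 10 (send(from=C, to=A, msg='sync')): A:[resp,data,ack,sync] B:[tick,done,req] C:[start]
After 11 (process(B)): A:[resp,data,ack,sync] B:[done,req] C:[start]
After 12 (process(C)): A:[resp,data,ack,sync] B:[done,req] C:[]

Answer: bye,start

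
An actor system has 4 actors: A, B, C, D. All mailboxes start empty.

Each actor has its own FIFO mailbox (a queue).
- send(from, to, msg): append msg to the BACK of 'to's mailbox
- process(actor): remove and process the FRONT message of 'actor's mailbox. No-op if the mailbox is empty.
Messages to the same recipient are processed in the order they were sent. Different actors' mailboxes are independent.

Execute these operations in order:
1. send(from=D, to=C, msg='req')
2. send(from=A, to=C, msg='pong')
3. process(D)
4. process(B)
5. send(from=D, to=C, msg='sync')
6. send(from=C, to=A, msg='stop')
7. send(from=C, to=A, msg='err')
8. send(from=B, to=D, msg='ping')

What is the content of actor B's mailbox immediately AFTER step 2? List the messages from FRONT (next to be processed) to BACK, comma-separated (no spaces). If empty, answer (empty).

After 1 (send(from=D, to=C, msg='req')): A:[] B:[] C:[req] D:[]
After 2 (send(from=A, to=C, msg='pong')): A:[] B:[] C:[req,pong] D:[]

(empty)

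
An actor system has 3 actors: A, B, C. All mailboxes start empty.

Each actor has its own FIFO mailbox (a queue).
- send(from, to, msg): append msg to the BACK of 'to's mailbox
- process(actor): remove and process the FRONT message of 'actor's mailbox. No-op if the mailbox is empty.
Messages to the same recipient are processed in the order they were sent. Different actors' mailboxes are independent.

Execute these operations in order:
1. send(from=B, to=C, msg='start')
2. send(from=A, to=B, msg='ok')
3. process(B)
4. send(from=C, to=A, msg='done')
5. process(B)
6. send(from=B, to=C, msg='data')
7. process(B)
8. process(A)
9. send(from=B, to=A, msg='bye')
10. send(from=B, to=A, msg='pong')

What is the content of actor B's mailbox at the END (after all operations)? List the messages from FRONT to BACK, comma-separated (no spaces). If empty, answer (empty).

After 1 (send(from=B, to=C, msg='start')): A:[] B:[] C:[start]
After 2 (send(from=A, to=B, msg='ok')): A:[] B:[ok] C:[start]
After 3 (process(B)): A:[] B:[] C:[start]
After 4 (send(from=C, to=A, msg='done')): A:[done] B:[] C:[start]
After 5 (process(B)): A:[done] B:[] C:[start]
After 6 (send(from=B, to=C, msg='data')): A:[done] B:[] C:[start,data]
After 7 (process(B)): A:[done] B:[] C:[start,data]
After 8 (process(A)): A:[] B:[] C:[start,data]
After 9 (send(from=B, to=A, msg='bye')): A:[bye] B:[] C:[start,data]
After 10 (send(from=B, to=A, msg='pong')): A:[bye,pong] B:[] C:[start,data]

Answer: (empty)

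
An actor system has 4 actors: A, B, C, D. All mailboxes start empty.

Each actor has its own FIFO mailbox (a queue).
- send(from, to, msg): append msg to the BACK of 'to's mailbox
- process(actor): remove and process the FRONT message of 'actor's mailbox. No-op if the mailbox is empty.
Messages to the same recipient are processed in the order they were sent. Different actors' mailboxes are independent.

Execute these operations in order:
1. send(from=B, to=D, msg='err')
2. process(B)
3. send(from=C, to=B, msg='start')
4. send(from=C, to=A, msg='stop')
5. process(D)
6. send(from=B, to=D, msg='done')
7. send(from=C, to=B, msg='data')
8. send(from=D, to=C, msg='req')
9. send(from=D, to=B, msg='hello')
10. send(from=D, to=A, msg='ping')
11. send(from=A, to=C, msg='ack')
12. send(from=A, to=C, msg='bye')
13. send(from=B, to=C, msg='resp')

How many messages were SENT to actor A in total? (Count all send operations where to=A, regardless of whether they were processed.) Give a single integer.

After 1 (send(from=B, to=D, msg='err')): A:[] B:[] C:[] D:[err]
After 2 (process(B)): A:[] B:[] C:[] D:[err]
After 3 (send(from=C, to=B, msg='start')): A:[] B:[start] C:[] D:[err]
After 4 (send(from=C, to=A, msg='stop')): A:[stop] B:[start] C:[] D:[err]
After 5 (process(D)): A:[stop] B:[start] C:[] D:[]
After 6 (send(from=B, to=D, msg='done')): A:[stop] B:[start] C:[] D:[done]
After 7 (send(from=C, to=B, msg='data')): A:[stop] B:[start,data] C:[] D:[done]
After 8 (send(from=D, to=C, msg='req')): A:[stop] B:[start,data] C:[req] D:[done]
After 9 (send(from=D, to=B, msg='hello')): A:[stop] B:[start,data,hello] C:[req] D:[done]
After 10 (send(from=D, to=A, msg='ping')): A:[stop,ping] B:[start,data,hello] C:[req] D:[done]
After 11 (send(from=A, to=C, msg='ack')): A:[stop,ping] B:[start,data,hello] C:[req,ack] D:[done]
After 12 (send(from=A, to=C, msg='bye')): A:[stop,ping] B:[start,data,hello] C:[req,ack,bye] D:[done]
After 13 (send(from=B, to=C, msg='resp')): A:[stop,ping] B:[start,data,hello] C:[req,ack,bye,resp] D:[done]

Answer: 2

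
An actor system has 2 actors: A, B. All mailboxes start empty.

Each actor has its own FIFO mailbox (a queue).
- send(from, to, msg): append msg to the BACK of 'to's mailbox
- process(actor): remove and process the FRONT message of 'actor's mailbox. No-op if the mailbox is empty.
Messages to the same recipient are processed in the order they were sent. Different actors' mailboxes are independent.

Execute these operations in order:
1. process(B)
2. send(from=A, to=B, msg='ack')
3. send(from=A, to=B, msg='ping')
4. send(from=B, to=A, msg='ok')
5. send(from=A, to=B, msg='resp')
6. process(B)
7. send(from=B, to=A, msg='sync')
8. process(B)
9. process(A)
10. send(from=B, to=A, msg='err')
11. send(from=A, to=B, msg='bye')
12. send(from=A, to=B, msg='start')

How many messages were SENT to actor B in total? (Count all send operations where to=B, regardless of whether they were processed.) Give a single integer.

Answer: 5

Derivation:
After 1 (process(B)): A:[] B:[]
After 2 (send(from=A, to=B, msg='ack')): A:[] B:[ack]
After 3 (send(from=A, to=B, msg='ping')): A:[] B:[ack,ping]
After 4 (send(from=B, to=A, msg='ok')): A:[ok] B:[ack,ping]
After 5 (send(from=A, to=B, msg='resp')): A:[ok] B:[ack,ping,resp]
After 6 (process(B)): A:[ok] B:[ping,resp]
After 7 (send(from=B, to=A, msg='sync')): A:[ok,sync] B:[ping,resp]
After 8 (process(B)): A:[ok,sync] B:[resp]
After 9 (process(A)): A:[sync] B:[resp]
After 10 (send(from=B, to=A, msg='err')): A:[sync,err] B:[resp]
After 11 (send(from=A, to=B, msg='bye')): A:[sync,err] B:[resp,bye]
After 12 (send(from=A, to=B, msg='start')): A:[sync,err] B:[resp,bye,start]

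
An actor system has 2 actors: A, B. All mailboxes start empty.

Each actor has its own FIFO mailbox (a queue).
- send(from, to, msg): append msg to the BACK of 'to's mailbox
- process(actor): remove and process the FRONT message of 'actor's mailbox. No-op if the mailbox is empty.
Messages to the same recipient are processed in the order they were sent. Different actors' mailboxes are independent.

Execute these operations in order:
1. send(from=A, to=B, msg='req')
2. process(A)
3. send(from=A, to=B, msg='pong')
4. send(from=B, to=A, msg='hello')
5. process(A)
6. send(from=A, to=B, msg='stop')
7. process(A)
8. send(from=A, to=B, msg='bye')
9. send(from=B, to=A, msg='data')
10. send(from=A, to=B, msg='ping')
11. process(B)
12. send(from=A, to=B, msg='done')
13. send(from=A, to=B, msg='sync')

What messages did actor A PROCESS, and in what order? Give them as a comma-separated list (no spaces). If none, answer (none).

Answer: hello

Derivation:
After 1 (send(from=A, to=B, msg='req')): A:[] B:[req]
After 2 (process(A)): A:[] B:[req]
After 3 (send(from=A, to=B, msg='pong')): A:[] B:[req,pong]
After 4 (send(from=B, to=A, msg='hello')): A:[hello] B:[req,pong]
After 5 (process(A)): A:[] B:[req,pong]
After 6 (send(from=A, to=B, msg='stop')): A:[] B:[req,pong,stop]
After 7 (process(A)): A:[] B:[req,pong,stop]
After 8 (send(from=A, to=B, msg='bye')): A:[] B:[req,pong,stop,bye]
After 9 (send(from=B, to=A, msg='data')): A:[data] B:[req,pong,stop,bye]
After 10 (send(from=A, to=B, msg='ping')): A:[data] B:[req,pong,stop,bye,ping]
After 11 (process(B)): A:[data] B:[pong,stop,bye,ping]
After 12 (send(from=A, to=B, msg='done')): A:[data] B:[pong,stop,bye,ping,done]
After 13 (send(from=A, to=B, msg='sync')): A:[data] B:[pong,stop,bye,ping,done,sync]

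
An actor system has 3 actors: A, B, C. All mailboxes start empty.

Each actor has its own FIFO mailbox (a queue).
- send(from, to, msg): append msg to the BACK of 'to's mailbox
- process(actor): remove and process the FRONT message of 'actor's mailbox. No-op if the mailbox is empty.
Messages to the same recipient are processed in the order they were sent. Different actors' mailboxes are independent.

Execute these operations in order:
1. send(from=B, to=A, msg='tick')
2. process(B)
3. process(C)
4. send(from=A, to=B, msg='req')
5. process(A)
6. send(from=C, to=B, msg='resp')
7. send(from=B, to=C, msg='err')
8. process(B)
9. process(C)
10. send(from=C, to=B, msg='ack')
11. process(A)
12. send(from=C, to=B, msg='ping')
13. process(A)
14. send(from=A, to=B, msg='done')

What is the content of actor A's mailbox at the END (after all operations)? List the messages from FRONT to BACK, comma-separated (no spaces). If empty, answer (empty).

After 1 (send(from=B, to=A, msg='tick')): A:[tick] B:[] C:[]
After 2 (process(B)): A:[tick] B:[] C:[]
After 3 (process(C)): A:[tick] B:[] C:[]
After 4 (send(from=A, to=B, msg='req')): A:[tick] B:[req] C:[]
After 5 (process(A)): A:[] B:[req] C:[]
After 6 (send(from=C, to=B, msg='resp')): A:[] B:[req,resp] C:[]
After 7 (send(from=B, to=C, msg='err')): A:[] B:[req,resp] C:[err]
After 8 (process(B)): A:[] B:[resp] C:[err]
After 9 (process(C)): A:[] B:[resp] C:[]
After 10 (send(from=C, to=B, msg='ack')): A:[] B:[resp,ack] C:[]
After 11 (process(A)): A:[] B:[resp,ack] C:[]
After 12 (send(from=C, to=B, msg='ping')): A:[] B:[resp,ack,ping] C:[]
After 13 (process(A)): A:[] B:[resp,ack,ping] C:[]
After 14 (send(from=A, to=B, msg='done')): A:[] B:[resp,ack,ping,done] C:[]

Answer: (empty)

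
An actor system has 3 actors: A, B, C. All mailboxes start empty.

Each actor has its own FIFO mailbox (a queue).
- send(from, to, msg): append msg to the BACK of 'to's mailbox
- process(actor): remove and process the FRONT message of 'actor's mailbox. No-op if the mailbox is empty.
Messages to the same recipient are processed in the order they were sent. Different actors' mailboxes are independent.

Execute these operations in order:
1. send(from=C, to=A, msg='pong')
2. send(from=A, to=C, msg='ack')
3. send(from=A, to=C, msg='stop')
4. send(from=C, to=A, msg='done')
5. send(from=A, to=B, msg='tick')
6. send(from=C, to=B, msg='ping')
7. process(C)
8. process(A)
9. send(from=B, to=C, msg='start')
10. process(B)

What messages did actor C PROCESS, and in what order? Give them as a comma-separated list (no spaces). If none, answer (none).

After 1 (send(from=C, to=A, msg='pong')): A:[pong] B:[] C:[]
After 2 (send(from=A, to=C, msg='ack')): A:[pong] B:[] C:[ack]
After 3 (send(from=A, to=C, msg='stop')): A:[pong] B:[] C:[ack,stop]
After 4 (send(from=C, to=A, msg='done')): A:[pong,done] B:[] C:[ack,stop]
After 5 (send(from=A, to=B, msg='tick')): A:[pong,done] B:[tick] C:[ack,stop]
After 6 (send(from=C, to=B, msg='ping')): A:[pong,done] B:[tick,ping] C:[ack,stop]
After 7 (process(C)): A:[pong,done] B:[tick,ping] C:[stop]
After 8 (process(A)): A:[done] B:[tick,ping] C:[stop]
After 9 (send(from=B, to=C, msg='start')): A:[done] B:[tick,ping] C:[stop,start]
After 10 (process(B)): A:[done] B:[ping] C:[stop,start]

Answer: ack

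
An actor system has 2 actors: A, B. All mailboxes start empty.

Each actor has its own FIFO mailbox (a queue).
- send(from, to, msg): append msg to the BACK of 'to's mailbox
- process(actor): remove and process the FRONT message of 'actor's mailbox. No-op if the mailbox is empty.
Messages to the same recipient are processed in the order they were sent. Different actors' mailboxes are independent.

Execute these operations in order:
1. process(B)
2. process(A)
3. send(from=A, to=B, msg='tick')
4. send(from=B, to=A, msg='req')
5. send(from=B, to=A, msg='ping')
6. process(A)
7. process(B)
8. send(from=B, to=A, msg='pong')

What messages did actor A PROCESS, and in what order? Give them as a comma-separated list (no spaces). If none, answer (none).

Answer: req

Derivation:
After 1 (process(B)): A:[] B:[]
After 2 (process(A)): A:[] B:[]
After 3 (send(from=A, to=B, msg='tick')): A:[] B:[tick]
After 4 (send(from=B, to=A, msg='req')): A:[req] B:[tick]
After 5 (send(from=B, to=A, msg='ping')): A:[req,ping] B:[tick]
After 6 (process(A)): A:[ping] B:[tick]
After 7 (process(B)): A:[ping] B:[]
After 8 (send(from=B, to=A, msg='pong')): A:[ping,pong] B:[]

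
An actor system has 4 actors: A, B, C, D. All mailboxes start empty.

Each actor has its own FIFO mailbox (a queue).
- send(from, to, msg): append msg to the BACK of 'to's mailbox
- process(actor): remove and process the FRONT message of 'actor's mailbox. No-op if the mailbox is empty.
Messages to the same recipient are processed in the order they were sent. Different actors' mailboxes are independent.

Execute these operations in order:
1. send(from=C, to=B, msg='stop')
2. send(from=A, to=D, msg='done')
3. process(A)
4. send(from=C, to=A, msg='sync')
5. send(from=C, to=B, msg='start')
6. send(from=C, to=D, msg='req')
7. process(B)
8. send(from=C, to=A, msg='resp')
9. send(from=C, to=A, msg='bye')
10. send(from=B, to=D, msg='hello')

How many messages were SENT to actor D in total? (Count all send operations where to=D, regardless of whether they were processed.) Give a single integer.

Answer: 3

Derivation:
After 1 (send(from=C, to=B, msg='stop')): A:[] B:[stop] C:[] D:[]
After 2 (send(from=A, to=D, msg='done')): A:[] B:[stop] C:[] D:[done]
After 3 (process(A)): A:[] B:[stop] C:[] D:[done]
After 4 (send(from=C, to=A, msg='sync')): A:[sync] B:[stop] C:[] D:[done]
After 5 (send(from=C, to=B, msg='start')): A:[sync] B:[stop,start] C:[] D:[done]
After 6 (send(from=C, to=D, msg='req')): A:[sync] B:[stop,start] C:[] D:[done,req]
After 7 (process(B)): A:[sync] B:[start] C:[] D:[done,req]
After 8 (send(from=C, to=A, msg='resp')): A:[sync,resp] B:[start] C:[] D:[done,req]
After 9 (send(from=C, to=A, msg='bye')): A:[sync,resp,bye] B:[start] C:[] D:[done,req]
After 10 (send(from=B, to=D, msg='hello')): A:[sync,resp,bye] B:[start] C:[] D:[done,req,hello]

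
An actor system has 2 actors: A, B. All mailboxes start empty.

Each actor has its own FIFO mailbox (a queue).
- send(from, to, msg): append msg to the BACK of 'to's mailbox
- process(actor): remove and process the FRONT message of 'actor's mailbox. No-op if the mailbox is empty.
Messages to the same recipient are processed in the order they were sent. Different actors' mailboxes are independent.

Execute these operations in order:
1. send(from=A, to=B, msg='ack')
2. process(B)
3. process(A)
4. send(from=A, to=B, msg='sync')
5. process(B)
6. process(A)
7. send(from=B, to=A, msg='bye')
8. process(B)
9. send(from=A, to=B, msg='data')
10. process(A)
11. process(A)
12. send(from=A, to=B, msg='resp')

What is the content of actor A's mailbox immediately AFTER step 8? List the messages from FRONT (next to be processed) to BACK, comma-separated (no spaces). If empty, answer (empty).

After 1 (send(from=A, to=B, msg='ack')): A:[] B:[ack]
After 2 (process(B)): A:[] B:[]
After 3 (process(A)): A:[] B:[]
After 4 (send(from=A, to=B, msg='sync')): A:[] B:[sync]
After 5 (process(B)): A:[] B:[]
After 6 (process(A)): A:[] B:[]
After 7 (send(from=B, to=A, msg='bye')): A:[bye] B:[]
After 8 (process(B)): A:[bye] B:[]

bye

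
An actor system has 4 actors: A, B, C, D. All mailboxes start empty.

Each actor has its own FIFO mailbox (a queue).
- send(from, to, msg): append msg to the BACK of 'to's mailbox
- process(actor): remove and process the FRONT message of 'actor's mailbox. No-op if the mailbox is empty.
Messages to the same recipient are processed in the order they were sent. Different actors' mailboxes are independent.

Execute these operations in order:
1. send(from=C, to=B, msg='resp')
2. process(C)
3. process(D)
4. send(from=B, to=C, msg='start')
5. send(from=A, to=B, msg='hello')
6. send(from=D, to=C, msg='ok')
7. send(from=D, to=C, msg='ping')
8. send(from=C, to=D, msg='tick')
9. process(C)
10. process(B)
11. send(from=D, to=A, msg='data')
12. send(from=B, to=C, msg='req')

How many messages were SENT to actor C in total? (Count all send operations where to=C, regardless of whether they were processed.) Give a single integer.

Answer: 4

Derivation:
After 1 (send(from=C, to=B, msg='resp')): A:[] B:[resp] C:[] D:[]
After 2 (process(C)): A:[] B:[resp] C:[] D:[]
After 3 (process(D)): A:[] B:[resp] C:[] D:[]
After 4 (send(from=B, to=C, msg='start')): A:[] B:[resp] C:[start] D:[]
After 5 (send(from=A, to=B, msg='hello')): A:[] B:[resp,hello] C:[start] D:[]
After 6 (send(from=D, to=C, msg='ok')): A:[] B:[resp,hello] C:[start,ok] D:[]
After 7 (send(from=D, to=C, msg='ping')): A:[] B:[resp,hello] C:[start,ok,ping] D:[]
After 8 (send(from=C, to=D, msg='tick')): A:[] B:[resp,hello] C:[start,ok,ping] D:[tick]
After 9 (process(C)): A:[] B:[resp,hello] C:[ok,ping] D:[tick]
After 10 (process(B)): A:[] B:[hello] C:[ok,ping] D:[tick]
After 11 (send(from=D, to=A, msg='data')): A:[data] B:[hello] C:[ok,ping] D:[tick]
After 12 (send(from=B, to=C, msg='req')): A:[data] B:[hello] C:[ok,ping,req] D:[tick]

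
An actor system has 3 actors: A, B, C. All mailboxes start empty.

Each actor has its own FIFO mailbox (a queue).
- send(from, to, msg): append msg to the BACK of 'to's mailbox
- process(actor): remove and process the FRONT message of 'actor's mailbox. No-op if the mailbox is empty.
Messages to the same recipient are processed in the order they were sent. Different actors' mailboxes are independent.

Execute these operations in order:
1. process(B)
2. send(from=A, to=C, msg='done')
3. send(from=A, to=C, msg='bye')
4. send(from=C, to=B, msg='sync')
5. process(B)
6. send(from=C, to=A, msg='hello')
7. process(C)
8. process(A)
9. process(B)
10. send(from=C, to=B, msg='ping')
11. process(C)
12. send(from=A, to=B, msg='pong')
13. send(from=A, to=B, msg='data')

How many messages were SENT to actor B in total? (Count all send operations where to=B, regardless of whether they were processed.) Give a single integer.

After 1 (process(B)): A:[] B:[] C:[]
After 2 (send(from=A, to=C, msg='done')): A:[] B:[] C:[done]
After 3 (send(from=A, to=C, msg='bye')): A:[] B:[] C:[done,bye]
After 4 (send(from=C, to=B, msg='sync')): A:[] B:[sync] C:[done,bye]
After 5 (process(B)): A:[] B:[] C:[done,bye]
After 6 (send(from=C, to=A, msg='hello')): A:[hello] B:[] C:[done,bye]
After 7 (process(C)): A:[hello] B:[] C:[bye]
After 8 (process(A)): A:[] B:[] C:[bye]
After 9 (process(B)): A:[] B:[] C:[bye]
After 10 (send(from=C, to=B, msg='ping')): A:[] B:[ping] C:[bye]
After 11 (process(C)): A:[] B:[ping] C:[]
After 12 (send(from=A, to=B, msg='pong')): A:[] B:[ping,pong] C:[]
After 13 (send(from=A, to=B, msg='data')): A:[] B:[ping,pong,data] C:[]

Answer: 4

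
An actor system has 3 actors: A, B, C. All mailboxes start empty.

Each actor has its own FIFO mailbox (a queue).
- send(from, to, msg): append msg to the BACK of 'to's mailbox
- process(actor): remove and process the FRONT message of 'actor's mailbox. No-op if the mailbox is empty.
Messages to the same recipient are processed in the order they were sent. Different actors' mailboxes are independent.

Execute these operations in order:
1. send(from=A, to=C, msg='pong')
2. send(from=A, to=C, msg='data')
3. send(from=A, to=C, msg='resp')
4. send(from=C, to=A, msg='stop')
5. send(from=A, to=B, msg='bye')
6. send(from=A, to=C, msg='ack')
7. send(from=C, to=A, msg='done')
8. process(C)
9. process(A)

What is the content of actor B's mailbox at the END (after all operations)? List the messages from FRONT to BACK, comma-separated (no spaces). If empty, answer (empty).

Answer: bye

Derivation:
After 1 (send(from=A, to=C, msg='pong')): A:[] B:[] C:[pong]
After 2 (send(from=A, to=C, msg='data')): A:[] B:[] C:[pong,data]
After 3 (send(from=A, to=C, msg='resp')): A:[] B:[] C:[pong,data,resp]
After 4 (send(from=C, to=A, msg='stop')): A:[stop] B:[] C:[pong,data,resp]
After 5 (send(from=A, to=B, msg='bye')): A:[stop] B:[bye] C:[pong,data,resp]
After 6 (send(from=A, to=C, msg='ack')): A:[stop] B:[bye] C:[pong,data,resp,ack]
After 7 (send(from=C, to=A, msg='done')): A:[stop,done] B:[bye] C:[pong,data,resp,ack]
After 8 (process(C)): A:[stop,done] B:[bye] C:[data,resp,ack]
After 9 (process(A)): A:[done] B:[bye] C:[data,resp,ack]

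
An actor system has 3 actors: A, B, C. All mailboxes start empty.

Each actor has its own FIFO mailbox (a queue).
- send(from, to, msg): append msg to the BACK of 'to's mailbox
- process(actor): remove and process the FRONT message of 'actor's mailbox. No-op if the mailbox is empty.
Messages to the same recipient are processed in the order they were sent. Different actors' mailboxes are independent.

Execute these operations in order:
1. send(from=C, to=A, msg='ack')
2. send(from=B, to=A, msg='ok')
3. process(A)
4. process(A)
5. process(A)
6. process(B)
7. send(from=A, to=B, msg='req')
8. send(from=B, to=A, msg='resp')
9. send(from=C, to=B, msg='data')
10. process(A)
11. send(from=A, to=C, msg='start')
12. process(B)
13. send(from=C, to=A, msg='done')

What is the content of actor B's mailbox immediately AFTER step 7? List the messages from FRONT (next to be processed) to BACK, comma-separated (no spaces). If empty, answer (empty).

After 1 (send(from=C, to=A, msg='ack')): A:[ack] B:[] C:[]
After 2 (send(from=B, to=A, msg='ok')): A:[ack,ok] B:[] C:[]
After 3 (process(A)): A:[ok] B:[] C:[]
After 4 (process(A)): A:[] B:[] C:[]
After 5 (process(A)): A:[] B:[] C:[]
After 6 (process(B)): A:[] B:[] C:[]
After 7 (send(from=A, to=B, msg='req')): A:[] B:[req] C:[]

req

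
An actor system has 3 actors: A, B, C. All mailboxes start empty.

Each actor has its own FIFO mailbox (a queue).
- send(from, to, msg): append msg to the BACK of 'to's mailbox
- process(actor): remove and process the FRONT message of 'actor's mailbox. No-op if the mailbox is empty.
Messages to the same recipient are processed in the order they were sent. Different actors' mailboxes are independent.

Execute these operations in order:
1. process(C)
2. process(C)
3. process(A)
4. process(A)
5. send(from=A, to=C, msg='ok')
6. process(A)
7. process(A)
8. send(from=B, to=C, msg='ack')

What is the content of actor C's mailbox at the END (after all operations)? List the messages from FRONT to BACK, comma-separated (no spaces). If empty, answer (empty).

After 1 (process(C)): A:[] B:[] C:[]
After 2 (process(C)): A:[] B:[] C:[]
After 3 (process(A)): A:[] B:[] C:[]
After 4 (process(A)): A:[] B:[] C:[]
After 5 (send(from=A, to=C, msg='ok')): A:[] B:[] C:[ok]
After 6 (process(A)): A:[] B:[] C:[ok]
After 7 (process(A)): A:[] B:[] C:[ok]
After 8 (send(from=B, to=C, msg='ack')): A:[] B:[] C:[ok,ack]

Answer: ok,ack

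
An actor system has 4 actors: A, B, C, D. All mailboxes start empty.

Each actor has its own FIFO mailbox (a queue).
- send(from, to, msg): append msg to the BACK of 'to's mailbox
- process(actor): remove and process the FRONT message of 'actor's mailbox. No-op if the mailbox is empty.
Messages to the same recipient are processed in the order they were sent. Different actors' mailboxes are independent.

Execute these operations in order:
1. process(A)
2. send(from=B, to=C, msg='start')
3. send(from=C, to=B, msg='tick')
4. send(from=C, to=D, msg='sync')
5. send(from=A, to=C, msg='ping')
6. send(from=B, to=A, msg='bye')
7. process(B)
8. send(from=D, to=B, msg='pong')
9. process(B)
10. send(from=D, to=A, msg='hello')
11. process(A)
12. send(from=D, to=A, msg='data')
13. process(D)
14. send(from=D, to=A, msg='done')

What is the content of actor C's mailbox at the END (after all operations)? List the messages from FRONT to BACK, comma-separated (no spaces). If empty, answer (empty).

After 1 (process(A)): A:[] B:[] C:[] D:[]
After 2 (send(from=B, to=C, msg='start')): A:[] B:[] C:[start] D:[]
After 3 (send(from=C, to=B, msg='tick')): A:[] B:[tick] C:[start] D:[]
After 4 (send(from=C, to=D, msg='sync')): A:[] B:[tick] C:[start] D:[sync]
After 5 (send(from=A, to=C, msg='ping')): A:[] B:[tick] C:[start,ping] D:[sync]
After 6 (send(from=B, to=A, msg='bye')): A:[bye] B:[tick] C:[start,ping] D:[sync]
After 7 (process(B)): A:[bye] B:[] C:[start,ping] D:[sync]
After 8 (send(from=D, to=B, msg='pong')): A:[bye] B:[pong] C:[start,ping] D:[sync]
After 9 (process(B)): A:[bye] B:[] C:[start,ping] D:[sync]
After 10 (send(from=D, to=A, msg='hello')): A:[bye,hello] B:[] C:[start,ping] D:[sync]
After 11 (process(A)): A:[hello] B:[] C:[start,ping] D:[sync]
After 12 (send(from=D, to=A, msg='data')): A:[hello,data] B:[] C:[start,ping] D:[sync]
After 13 (process(D)): A:[hello,data] B:[] C:[start,ping] D:[]
After 14 (send(from=D, to=A, msg='done')): A:[hello,data,done] B:[] C:[start,ping] D:[]

Answer: start,ping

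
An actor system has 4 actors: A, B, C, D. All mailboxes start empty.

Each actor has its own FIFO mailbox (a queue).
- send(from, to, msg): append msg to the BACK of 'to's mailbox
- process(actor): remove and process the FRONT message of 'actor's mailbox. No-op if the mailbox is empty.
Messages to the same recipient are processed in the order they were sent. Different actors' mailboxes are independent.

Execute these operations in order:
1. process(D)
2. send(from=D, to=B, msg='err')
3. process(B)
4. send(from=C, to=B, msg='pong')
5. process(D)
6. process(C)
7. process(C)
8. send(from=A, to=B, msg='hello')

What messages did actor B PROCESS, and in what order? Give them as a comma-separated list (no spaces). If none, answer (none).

Answer: err

Derivation:
After 1 (process(D)): A:[] B:[] C:[] D:[]
After 2 (send(from=D, to=B, msg='err')): A:[] B:[err] C:[] D:[]
After 3 (process(B)): A:[] B:[] C:[] D:[]
After 4 (send(from=C, to=B, msg='pong')): A:[] B:[pong] C:[] D:[]
After 5 (process(D)): A:[] B:[pong] C:[] D:[]
After 6 (process(C)): A:[] B:[pong] C:[] D:[]
After 7 (process(C)): A:[] B:[pong] C:[] D:[]
After 8 (send(from=A, to=B, msg='hello')): A:[] B:[pong,hello] C:[] D:[]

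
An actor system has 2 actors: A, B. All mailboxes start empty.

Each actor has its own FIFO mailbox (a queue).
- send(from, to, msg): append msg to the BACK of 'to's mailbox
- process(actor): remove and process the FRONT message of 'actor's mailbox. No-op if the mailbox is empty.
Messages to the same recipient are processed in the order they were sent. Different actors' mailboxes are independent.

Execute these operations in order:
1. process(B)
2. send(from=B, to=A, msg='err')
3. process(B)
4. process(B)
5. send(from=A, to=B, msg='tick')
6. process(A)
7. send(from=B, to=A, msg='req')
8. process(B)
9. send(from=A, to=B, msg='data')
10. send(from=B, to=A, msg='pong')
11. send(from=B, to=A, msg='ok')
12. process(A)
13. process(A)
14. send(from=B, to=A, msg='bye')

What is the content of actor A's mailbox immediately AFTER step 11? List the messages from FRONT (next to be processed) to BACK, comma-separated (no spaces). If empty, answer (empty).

After 1 (process(B)): A:[] B:[]
After 2 (send(from=B, to=A, msg='err')): A:[err] B:[]
After 3 (process(B)): A:[err] B:[]
After 4 (process(B)): A:[err] B:[]
After 5 (send(from=A, to=B, msg='tick')): A:[err] B:[tick]
After 6 (process(A)): A:[] B:[tick]
After 7 (send(from=B, to=A, msg='req')): A:[req] B:[tick]
After 8 (process(B)): A:[req] B:[]
After 9 (send(from=A, to=B, msg='data')): A:[req] B:[data]
After 10 (send(from=B, to=A, msg='pong')): A:[req,pong] B:[data]
After 11 (send(from=B, to=A, msg='ok')): A:[req,pong,ok] B:[data]

req,pong,ok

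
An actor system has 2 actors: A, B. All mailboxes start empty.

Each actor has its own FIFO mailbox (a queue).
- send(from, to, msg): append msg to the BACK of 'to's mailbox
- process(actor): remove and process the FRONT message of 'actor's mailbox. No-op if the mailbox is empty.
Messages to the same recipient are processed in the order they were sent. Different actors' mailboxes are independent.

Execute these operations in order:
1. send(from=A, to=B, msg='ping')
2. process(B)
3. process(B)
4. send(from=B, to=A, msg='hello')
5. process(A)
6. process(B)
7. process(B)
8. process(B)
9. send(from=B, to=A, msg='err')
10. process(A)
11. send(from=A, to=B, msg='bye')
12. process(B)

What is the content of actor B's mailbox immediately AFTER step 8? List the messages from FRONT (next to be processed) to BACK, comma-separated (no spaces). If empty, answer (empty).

After 1 (send(from=A, to=B, msg='ping')): A:[] B:[ping]
After 2 (process(B)): A:[] B:[]
After 3 (process(B)): A:[] B:[]
After 4 (send(from=B, to=A, msg='hello')): A:[hello] B:[]
After 5 (process(A)): A:[] B:[]
After 6 (process(B)): A:[] B:[]
After 7 (process(B)): A:[] B:[]
After 8 (process(B)): A:[] B:[]

(empty)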